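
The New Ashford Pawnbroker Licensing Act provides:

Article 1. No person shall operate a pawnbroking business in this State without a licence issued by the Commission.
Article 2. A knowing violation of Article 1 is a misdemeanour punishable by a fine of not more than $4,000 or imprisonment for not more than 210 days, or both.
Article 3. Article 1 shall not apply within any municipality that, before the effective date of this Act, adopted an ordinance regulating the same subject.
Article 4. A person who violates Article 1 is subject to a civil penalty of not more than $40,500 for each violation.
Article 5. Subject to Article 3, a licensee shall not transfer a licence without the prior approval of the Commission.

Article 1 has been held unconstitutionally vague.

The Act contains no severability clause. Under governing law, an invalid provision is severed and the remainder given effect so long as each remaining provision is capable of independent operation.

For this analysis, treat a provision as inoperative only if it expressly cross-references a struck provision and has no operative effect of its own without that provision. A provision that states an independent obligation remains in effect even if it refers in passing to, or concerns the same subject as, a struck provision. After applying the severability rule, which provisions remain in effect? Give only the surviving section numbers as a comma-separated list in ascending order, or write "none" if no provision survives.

Article 1 is struck. Article 2 merely fixes the criminal penalty for violating Article 1; with Article 1 gone it has nothing to operate on and falls away. Article 3 merely fixes the local-preemption carve-out from Article 1; with Article 1 gone it has nothing to operate on and falls away. Article 4 has no operative effect of its own apart from Article 1 and is therefore inoperative. Article 5 mentions Article 3 but its own obligation stands independently of Article 3, so Article 5 is not affected. With no severability clause, the stated default rule severs what cannot stand and enforces each remaining provision that can operate on its own. Only Article 5 remains in effect.

5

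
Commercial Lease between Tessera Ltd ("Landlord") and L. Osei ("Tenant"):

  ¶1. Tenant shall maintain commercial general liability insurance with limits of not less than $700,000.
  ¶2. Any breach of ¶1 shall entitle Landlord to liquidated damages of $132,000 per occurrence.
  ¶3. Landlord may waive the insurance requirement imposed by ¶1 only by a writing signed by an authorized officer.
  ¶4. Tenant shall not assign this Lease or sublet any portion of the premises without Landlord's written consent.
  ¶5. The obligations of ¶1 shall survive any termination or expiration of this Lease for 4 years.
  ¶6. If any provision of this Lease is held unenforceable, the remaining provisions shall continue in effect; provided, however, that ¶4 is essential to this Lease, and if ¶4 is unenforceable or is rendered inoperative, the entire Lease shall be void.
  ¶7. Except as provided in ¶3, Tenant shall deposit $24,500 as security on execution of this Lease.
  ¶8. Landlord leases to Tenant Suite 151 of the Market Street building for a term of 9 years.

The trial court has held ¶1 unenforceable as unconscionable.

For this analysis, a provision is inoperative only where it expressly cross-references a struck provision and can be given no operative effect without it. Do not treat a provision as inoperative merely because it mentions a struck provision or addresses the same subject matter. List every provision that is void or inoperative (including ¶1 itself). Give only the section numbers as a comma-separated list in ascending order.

1, 2, 3, 5

¶1 is struck. ¶2 operates only by reference to ¶1, so it falls with ¶1. ¶3 has no operative effect of its own apart from ¶1 and is therefore inoperative. ¶5 operates only by reference to ¶1, so it falls with ¶1. Although ¶7 refers to ¶3, its operative terms do not depend on ¶3, so it remains in effect. ¶6 makes ¶4 an essential term, but ¶4 is unaffected, so the severability proviso in ¶6 preserves the remaining provisions. That leaves ¶4, ¶6, ¶7, and ¶8 in effect.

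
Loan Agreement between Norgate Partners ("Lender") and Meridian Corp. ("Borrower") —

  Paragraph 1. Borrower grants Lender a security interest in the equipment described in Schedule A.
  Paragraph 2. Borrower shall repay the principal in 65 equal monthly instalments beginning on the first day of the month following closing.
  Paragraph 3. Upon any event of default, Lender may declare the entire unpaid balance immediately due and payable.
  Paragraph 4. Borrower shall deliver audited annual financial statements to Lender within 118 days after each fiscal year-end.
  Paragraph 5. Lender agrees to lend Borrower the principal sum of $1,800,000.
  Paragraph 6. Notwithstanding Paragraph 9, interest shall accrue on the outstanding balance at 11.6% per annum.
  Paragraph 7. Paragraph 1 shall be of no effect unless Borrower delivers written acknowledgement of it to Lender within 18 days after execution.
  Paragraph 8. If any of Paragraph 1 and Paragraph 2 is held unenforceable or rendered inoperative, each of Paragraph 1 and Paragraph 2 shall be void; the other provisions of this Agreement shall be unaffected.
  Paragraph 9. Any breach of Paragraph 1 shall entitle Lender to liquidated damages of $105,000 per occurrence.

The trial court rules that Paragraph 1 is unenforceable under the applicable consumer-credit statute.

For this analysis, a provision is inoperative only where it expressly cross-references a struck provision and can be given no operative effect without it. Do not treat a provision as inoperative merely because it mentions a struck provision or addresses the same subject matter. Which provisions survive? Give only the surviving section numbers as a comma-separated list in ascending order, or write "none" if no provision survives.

Paragraph 1 is struck. Paragraph 7 has no operative effect of its own apart from Paragraph 1 and is therefore inoperative. Paragraph 9 operates only by reference to Paragraph 1, so it falls with Paragraph 1. Although Paragraph 6 refers to Paragraph 9, its operative terms do not depend on Paragraph 9, so it remains in effect. Paragraph 8 declares Paragraph 1 and Paragraph 2 mutually dependent; since one of them has fallen, all of them are of no effect. That brings down Paragraph 2 as well. The remainder continues in force under Paragraph 8. That leaves Paragraph 3, Paragraph 4, Paragraph 5, Paragraph 6, and Paragraph 8 in effect.

3, 4, 5, 6, 8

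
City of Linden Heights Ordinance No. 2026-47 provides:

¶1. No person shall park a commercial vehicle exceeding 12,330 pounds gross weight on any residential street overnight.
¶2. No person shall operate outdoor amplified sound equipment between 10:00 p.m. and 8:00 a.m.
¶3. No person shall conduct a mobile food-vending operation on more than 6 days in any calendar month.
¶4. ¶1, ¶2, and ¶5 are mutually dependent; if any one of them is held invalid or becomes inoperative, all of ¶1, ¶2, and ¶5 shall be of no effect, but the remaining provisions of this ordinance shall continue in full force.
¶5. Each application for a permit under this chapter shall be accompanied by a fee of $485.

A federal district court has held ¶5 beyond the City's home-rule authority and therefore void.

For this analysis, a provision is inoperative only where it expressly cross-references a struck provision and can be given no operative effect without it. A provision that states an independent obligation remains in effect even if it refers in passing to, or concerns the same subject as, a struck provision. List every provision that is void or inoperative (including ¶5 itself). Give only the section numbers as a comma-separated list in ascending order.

¶5 is struck. Nothing else in the ordinance is defined by reference to ¶5. ¶4 declares ¶1, ¶2, and ¶5 mutually dependent; since one of them has fallen, all of them are of no effect. That brings down ¶1 and ¶2 as well. The remainder continues in force under ¶4. The provisions still in force are ¶3 and ¶4.

1, 2, 5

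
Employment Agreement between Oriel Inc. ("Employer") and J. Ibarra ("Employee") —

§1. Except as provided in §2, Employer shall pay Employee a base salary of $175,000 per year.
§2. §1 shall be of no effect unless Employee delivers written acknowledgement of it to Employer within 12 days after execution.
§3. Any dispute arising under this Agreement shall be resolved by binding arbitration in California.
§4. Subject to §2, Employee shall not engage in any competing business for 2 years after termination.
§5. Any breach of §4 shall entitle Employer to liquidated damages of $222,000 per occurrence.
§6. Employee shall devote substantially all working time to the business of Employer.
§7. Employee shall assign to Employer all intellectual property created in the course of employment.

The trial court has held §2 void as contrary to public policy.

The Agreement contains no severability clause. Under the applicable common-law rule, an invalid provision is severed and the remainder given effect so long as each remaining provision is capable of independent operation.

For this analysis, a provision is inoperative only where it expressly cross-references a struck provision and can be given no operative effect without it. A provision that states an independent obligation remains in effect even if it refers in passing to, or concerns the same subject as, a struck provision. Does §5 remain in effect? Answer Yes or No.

Yes

§2 is struck. Although §4 refers to §2, its operative terms do not depend on §2, so it remains in effect. Although §1 refers to §2, its operative terms do not depend on §2, so it remains in effect. Nothing else in the Agreement is defined by reference to §2. Under the stated default rule, only provisions that cannot operate independently fall away; the rest are enforced. The provisions still in force are §1, §3, §4, §5, §6, and §7. §5 is among the surviving provisions, so the answer is yes.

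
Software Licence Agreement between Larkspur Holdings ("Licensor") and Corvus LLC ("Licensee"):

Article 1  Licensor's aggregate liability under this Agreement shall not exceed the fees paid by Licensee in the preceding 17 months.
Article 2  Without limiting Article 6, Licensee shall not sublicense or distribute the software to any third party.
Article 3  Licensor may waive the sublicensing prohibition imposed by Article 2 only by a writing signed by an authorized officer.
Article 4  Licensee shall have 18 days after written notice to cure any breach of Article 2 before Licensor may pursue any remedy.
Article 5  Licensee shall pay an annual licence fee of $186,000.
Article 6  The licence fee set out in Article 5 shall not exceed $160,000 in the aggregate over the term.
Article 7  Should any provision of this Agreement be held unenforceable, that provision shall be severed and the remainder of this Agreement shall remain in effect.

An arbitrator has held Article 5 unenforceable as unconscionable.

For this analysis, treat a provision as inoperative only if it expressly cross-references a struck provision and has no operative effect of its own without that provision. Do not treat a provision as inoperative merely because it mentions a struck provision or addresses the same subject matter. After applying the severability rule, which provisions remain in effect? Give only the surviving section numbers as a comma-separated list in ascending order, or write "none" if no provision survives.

Article 5 is struck. Article 6 does nothing except set the aggregate cap on the licence fee by reference to Article 5; with Article 5 gone it has no independent effect and is inoperative. Article 2 mentions Article 6 but its own obligation stands independently of Article 6, so Article 2 is not affected. Under the severability clause in Article 7, the remaining provisions continue in force. That leaves Article 1, Article 2, Article 3, Article 4, and Article 7 in effect.

1, 2, 3, 4, 7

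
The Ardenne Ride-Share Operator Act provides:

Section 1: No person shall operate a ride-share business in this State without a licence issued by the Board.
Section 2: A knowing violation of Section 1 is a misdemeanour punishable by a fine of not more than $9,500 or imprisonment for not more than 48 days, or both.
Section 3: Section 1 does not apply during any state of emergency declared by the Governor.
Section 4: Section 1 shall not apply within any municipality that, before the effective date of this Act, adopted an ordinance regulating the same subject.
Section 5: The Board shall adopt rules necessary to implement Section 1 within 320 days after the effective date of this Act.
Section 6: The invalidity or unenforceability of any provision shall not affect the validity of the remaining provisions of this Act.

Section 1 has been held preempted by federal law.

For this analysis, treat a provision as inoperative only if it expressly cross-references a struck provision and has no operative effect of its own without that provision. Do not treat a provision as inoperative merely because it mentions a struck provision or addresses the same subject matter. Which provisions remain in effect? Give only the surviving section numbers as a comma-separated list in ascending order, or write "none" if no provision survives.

6

Section 1 is struck. Section 2 merely fixes the criminal penalty for violating Section 1; with Section 1 gone it has nothing to operate on and falls away. Section 3 operates only by reference to Section 1, so it falls with Section 1. Section 4 operates only by reference to Section 1, so it falls with Section 1. The only function of Section 5 is the rulemaking mandate for Section 1, so it cannot stand once Section 1 is removed. Section 6 is a severability clause and preserves every provision that can still be given independent effect. Only Section 6 remains in effect.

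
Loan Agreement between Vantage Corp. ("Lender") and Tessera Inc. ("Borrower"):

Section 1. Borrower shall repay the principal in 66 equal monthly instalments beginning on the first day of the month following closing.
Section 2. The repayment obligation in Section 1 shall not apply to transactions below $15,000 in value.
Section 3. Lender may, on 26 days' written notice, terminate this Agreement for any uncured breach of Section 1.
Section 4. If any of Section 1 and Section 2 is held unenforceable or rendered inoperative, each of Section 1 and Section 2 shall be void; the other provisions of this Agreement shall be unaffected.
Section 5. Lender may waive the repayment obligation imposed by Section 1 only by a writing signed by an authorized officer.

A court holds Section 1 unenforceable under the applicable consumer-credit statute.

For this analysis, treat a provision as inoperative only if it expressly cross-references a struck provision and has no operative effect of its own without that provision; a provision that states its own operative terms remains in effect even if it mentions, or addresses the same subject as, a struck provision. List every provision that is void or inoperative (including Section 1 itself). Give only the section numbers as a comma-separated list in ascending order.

Section 1 is struck. Section 2 does nothing except set the carve-out from the repayment obligation by reference to Section 1; with Section 1 gone it has no independent effect and is inoperative. The only function of Section 3 is the termination right for breach of Section 1, so it cannot stand once Section 1 is removed. Section 5 merely fixes the waiver condition for Section 1; with Section 1 gone it has nothing to operate on and falls away. Section 4 declares Section 1 and Section 2 mutually dependent; since one of them has fallen, all of them are of no effect. The remainder continues in force under Section 4. Only Section 4 remains in effect.

1, 2, 3, 5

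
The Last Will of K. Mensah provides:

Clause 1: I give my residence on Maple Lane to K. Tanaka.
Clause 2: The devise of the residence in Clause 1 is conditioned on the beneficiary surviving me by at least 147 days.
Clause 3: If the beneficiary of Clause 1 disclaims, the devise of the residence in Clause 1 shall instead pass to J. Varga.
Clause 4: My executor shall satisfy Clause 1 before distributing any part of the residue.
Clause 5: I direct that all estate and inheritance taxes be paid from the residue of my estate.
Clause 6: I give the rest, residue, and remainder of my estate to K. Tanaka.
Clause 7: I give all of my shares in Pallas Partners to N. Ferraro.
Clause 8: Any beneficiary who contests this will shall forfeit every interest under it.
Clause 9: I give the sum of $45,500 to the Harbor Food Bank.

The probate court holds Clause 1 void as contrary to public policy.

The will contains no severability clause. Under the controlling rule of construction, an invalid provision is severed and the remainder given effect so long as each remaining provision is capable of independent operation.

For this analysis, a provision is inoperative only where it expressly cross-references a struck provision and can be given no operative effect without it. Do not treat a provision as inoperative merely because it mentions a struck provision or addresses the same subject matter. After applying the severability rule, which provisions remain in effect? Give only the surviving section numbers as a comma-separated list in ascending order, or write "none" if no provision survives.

5, 6, 7, 8, 9

Clause 1 is struck. Clause 2 merely fixes the survivorship condition on Clause 1; with Clause 1 gone it has nothing to operate on and falls away. Clause 3 has no operative effect of its own apart from Clause 1 and is therefore inoperative. Clause 4 merely fixes the priority direction for Clause 1; with Clause 1 gone it has nothing to operate on and falls away. With no severability clause, the stated default rule severs what cannot stand and enforces each remaining provision that can operate on its own. That leaves Clause 5, Clause 6, Clause 7, Clause 8, and Clause 9 in effect.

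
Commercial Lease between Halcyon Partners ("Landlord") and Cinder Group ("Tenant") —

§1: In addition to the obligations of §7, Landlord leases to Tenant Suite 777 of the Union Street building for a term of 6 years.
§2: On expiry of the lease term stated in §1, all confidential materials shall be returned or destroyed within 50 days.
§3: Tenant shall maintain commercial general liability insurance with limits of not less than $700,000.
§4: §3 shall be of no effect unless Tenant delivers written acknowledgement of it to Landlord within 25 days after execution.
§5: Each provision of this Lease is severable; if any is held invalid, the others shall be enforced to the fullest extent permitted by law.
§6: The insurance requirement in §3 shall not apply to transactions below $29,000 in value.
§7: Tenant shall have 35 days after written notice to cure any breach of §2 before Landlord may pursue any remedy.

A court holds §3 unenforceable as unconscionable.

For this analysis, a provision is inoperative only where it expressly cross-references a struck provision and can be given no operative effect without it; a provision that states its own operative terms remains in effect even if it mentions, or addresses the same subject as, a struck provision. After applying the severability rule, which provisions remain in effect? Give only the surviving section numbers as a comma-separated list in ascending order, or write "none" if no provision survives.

1, 2, 5, 7

§3 is struck. The only function of §4 is the acknowledgement condition for §3, so it cannot stand once §3 is removed. §6 operates only by reference to §3, so it falls with §3. §5 is a severability clause and preserves every provision that can still be given independent effect. The provisions still in force are §1, §2, §5, and §7.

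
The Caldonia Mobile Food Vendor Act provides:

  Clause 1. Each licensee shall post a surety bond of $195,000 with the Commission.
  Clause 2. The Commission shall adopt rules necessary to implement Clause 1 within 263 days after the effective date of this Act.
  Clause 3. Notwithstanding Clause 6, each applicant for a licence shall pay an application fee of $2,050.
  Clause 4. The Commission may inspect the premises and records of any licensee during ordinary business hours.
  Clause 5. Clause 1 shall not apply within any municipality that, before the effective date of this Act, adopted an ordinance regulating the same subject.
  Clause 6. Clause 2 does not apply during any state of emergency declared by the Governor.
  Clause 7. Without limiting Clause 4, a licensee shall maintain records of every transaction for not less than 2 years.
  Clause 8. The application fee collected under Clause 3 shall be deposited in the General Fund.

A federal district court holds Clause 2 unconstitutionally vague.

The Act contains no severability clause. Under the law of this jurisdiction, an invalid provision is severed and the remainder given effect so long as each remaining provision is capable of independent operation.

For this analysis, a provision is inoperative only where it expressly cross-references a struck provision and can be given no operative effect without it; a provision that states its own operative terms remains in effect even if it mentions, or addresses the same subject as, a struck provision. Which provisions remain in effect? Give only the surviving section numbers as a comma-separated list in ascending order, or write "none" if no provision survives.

Clause 2 is struck. The only function of Clause 6 is the emergency suspension of Clause 2, so it cannot stand once Clause 2 is removed. Clause 3 mentions Clause 6 but its own obligation stands independently of Clause 6, so Clause 3 is not affected. Under the stated default rule, only provisions that cannot operate independently fall away; the rest are enforced. The provisions still in force are Clause 1, Clause 3, Clause 4, Clause 5, Clause 7, and Clause 8.

1, 3, 4, 5, 7, 8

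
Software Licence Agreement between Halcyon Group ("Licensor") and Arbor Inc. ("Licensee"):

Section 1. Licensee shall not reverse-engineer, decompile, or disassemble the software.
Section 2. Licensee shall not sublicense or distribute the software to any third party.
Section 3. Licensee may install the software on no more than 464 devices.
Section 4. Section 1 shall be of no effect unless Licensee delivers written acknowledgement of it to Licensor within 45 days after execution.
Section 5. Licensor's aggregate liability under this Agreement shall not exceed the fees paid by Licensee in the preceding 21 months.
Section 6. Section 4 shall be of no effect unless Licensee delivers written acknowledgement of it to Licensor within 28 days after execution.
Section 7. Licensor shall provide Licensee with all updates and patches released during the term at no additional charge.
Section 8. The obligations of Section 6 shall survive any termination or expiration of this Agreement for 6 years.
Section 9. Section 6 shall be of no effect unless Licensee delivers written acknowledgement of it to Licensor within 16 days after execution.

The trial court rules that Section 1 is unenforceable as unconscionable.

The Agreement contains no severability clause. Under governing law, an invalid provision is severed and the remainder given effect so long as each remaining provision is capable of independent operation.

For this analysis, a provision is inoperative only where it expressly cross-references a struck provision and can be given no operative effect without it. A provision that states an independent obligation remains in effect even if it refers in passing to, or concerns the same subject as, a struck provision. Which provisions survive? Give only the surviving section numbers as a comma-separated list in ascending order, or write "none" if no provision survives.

Section 1 is struck. Section 4 operates only by reference to Section 1, so it falls with Section 1. Section 6 operates only by reference to Section 4, so it falls with Section 4. Section 8 has no operative effect of its own apart from Section 6 and is therefore inoperative. Section 9 has no operative effect of its own apart from Section 6 and is therefore inoperative. With no severability clause, the stated default rule severs what cannot stand and enforces each remaining provision that can operate on its own. That leaves Section 2, Section 3, Section 5, and Section 7 in effect.

2, 3, 5, 7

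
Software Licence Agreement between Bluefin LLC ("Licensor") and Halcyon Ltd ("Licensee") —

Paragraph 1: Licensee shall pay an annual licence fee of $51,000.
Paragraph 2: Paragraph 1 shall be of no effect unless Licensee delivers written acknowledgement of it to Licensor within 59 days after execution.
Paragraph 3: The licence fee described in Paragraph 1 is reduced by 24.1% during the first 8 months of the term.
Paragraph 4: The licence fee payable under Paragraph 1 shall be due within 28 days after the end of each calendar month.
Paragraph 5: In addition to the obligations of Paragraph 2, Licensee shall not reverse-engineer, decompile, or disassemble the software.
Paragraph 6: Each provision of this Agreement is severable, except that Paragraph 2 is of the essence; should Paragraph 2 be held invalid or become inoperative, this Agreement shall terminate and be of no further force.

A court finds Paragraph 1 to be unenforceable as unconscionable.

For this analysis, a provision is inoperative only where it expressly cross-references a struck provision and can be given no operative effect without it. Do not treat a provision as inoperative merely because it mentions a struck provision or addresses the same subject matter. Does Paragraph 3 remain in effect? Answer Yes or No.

No

Paragraph 1 is struck. The only function of Paragraph 2 is the acknowledgement condition for Paragraph 1, so it cannot stand once Paragraph 1 is removed. Paragraph 3 does nothing except set the introductory reduction to the licence fee by reference to Paragraph 1; with Paragraph 1 gone it has no independent effect and is inoperative. Paragraph 4 does nothing except set the payment deadline for the licence fee by reference to Paragraph 1; with Paragraph 1 gone it has no independent effect and is inoperative. Paragraph 6 makes Paragraph 2 an essential term, and Paragraph 2 has been rendered inoperative by the cascade; under Paragraph 6, the entire Agreement is therefore void. No provision of the Agreement survives. Paragraph 3 is among the inoperative provisions, so the answer is no.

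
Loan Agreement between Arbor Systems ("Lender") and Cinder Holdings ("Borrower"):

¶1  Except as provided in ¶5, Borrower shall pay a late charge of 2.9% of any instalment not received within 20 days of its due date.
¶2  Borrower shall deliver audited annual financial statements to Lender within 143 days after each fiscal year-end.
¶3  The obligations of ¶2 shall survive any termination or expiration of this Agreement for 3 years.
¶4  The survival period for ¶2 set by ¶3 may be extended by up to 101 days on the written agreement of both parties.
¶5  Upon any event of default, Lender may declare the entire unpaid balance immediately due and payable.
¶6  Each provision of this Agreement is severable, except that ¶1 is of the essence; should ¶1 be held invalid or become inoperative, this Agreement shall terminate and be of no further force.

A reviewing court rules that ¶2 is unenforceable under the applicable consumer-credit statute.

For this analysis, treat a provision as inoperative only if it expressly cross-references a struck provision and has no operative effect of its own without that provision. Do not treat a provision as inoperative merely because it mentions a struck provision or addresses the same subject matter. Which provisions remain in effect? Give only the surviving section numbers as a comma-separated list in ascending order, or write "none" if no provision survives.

¶2 is struck. The only function of ¶3 is the survival period for ¶2, so it cannot stand once ¶2 is removed. ¶4 operates only by reference to ¶3, so it falls with ¶3. ¶6 makes ¶1 an essential term, but ¶1 is unaffected, so the severability proviso in ¶6 preserves the remaining provisions. The provisions still in force are ¶1, ¶5, and ¶6.

1, 5, 6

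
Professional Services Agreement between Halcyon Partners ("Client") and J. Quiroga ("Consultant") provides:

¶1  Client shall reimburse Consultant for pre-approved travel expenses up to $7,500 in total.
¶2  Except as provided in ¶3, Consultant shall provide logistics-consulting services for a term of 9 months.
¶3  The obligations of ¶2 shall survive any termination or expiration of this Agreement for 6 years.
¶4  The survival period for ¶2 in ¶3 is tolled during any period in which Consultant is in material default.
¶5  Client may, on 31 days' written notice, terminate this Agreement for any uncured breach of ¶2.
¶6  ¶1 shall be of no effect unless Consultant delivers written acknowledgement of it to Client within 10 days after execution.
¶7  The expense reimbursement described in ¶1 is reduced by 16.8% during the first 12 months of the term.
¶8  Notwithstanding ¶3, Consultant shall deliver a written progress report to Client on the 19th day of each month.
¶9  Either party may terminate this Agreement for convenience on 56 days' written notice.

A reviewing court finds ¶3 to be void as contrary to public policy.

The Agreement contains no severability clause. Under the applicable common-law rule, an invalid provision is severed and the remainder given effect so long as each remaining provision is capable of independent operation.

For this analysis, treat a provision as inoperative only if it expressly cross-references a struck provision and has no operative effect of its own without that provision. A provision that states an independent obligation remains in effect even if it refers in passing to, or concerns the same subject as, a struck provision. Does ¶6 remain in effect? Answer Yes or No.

Yes

¶3 is struck. ¶4 does nothing except set the tolling of the survival period for ¶2 by reference to ¶3; with ¶3 gone it has no independent effect and is inoperative. ¶2 mentions ¶3 but its own obligation stands independently of ¶3, so ¶2 is not affected. ¶8 mentions ¶3 but its own obligation stands independently of ¶3, so ¶8 is not affected. Under the stated default rule, only provisions that cannot operate independently fall away; the rest are enforced. That leaves ¶1, ¶2, ¶5, ¶6, ¶7, ¶8, and ¶9 in effect. ¶6 is among the surviving provisions, so the answer is yes.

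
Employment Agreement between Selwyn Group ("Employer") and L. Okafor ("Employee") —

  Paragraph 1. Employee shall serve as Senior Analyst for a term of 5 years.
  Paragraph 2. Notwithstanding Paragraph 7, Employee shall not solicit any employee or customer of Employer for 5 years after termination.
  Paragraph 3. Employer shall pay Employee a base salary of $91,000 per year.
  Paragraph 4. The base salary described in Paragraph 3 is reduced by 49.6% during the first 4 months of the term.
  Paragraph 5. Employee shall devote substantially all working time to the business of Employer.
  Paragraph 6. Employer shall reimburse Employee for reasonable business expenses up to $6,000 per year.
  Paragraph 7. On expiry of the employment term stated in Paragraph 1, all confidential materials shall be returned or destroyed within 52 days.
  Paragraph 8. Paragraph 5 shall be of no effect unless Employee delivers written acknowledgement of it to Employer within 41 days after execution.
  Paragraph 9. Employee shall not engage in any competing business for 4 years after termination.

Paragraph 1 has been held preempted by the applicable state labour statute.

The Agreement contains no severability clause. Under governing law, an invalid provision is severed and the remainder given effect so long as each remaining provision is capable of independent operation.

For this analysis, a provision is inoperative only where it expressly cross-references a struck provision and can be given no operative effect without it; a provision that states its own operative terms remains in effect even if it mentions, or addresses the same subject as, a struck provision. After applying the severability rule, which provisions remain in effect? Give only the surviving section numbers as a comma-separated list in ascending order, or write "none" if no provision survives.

Paragraph 1 is struck. Paragraph 7 has no operative effect of its own apart from Paragraph 1 and is therefore inoperative. Although Paragraph 2 refers to Paragraph 7, its operative terms do not depend on Paragraph 7, so it remains in effect. Under the stated default rule, only provisions that cannot operate independently fall away; the rest are enforced. Paragraph 2, Paragraph 3, Paragraph 4, Paragraph 5, Paragraph 6, Paragraph 8, and Paragraph 9 remain in effect.

2, 3, 4, 5, 6, 8, 9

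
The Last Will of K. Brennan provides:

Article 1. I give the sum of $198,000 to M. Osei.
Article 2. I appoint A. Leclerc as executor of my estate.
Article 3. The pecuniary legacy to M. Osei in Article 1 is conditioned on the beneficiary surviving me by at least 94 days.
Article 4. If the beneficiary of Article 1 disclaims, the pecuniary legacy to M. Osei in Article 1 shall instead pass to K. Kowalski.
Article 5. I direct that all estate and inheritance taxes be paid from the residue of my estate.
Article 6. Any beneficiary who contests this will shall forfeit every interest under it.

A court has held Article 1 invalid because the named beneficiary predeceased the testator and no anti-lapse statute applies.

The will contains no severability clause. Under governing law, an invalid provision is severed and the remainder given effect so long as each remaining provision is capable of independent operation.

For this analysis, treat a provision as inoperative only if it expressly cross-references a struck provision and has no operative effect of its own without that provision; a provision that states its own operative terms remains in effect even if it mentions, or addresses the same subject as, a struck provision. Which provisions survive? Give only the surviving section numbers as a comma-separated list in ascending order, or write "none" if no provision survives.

Article 1 is struck. Article 3 has no operative effect of its own apart from Article 1 and is therefore inoperative. Article 4 operates only by reference to Article 1, so it falls with Article 1. Under the stated default rule, only provisions that cannot operate independently fall away; the rest are enforced. Article 2, Article 5, and Article 6 remain in effect.

2, 5, 6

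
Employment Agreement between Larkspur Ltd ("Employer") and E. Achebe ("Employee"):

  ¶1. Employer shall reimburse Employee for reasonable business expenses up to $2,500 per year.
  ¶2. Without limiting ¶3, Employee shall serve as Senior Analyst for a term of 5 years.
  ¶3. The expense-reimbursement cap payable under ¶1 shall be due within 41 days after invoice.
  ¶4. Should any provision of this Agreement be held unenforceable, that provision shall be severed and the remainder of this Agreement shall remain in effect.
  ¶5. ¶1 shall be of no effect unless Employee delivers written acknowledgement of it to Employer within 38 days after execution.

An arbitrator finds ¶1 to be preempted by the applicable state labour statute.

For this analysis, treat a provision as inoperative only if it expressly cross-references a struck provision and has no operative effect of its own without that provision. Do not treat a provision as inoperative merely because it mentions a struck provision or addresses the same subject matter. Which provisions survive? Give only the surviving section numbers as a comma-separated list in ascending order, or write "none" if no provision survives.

2, 4

¶1 is struck. The whole of ¶3 is the payment deadline for the expense-reimbursement cap, defined by reference to ¶1, so ¶3 cannot stand once ¶1 is removed. ¶5 has no operative effect of its own apart from ¶1 and is therefore inoperative. Although ¶2 refers to ¶3, its operative terms do not depend on ¶3, so it remains in effect. Under the severability clause in ¶4, the remaining provisions continue in force. The provisions still in force are ¶2 and ¶4.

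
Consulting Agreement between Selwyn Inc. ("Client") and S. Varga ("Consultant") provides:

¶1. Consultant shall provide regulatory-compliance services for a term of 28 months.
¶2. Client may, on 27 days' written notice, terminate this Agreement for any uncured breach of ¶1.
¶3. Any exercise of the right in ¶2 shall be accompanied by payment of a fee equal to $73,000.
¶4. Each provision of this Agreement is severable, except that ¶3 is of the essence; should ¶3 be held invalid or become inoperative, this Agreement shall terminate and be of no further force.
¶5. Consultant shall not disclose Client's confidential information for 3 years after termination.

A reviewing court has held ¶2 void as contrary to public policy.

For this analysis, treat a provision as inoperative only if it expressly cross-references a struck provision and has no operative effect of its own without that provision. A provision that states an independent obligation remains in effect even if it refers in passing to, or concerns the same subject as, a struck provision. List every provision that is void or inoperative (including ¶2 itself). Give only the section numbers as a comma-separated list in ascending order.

¶2 is struck. The only function of ¶3 is the exercise fee for ¶2, so it cannot stand once ¶2 is removed. ¶4 makes ¶3 an essential term, and ¶3 has been rendered inoperative by the cascade; under ¶4, the entire Agreement is therefore void. No provision of the Agreement survives.

1, 2, 3, 4, 5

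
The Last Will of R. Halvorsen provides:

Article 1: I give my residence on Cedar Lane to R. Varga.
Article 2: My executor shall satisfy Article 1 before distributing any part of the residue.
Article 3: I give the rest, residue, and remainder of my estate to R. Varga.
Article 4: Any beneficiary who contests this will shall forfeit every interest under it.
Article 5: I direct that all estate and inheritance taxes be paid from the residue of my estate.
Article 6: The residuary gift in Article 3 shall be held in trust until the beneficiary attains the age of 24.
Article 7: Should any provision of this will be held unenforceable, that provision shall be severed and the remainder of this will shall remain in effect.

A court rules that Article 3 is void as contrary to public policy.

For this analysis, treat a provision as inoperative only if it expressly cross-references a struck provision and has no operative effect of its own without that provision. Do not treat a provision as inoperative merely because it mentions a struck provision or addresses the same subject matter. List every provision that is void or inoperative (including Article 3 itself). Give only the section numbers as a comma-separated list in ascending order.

3, 6

Article 3 is struck. Article 6 merely fixes the trust for Article 3; with Article 3 gone it has nothing to operate on and falls away. Article 7 is a severability clause and preserves every provision that can still be given independent effect. That leaves Article 1, Article 2, Article 4, Article 5, and Article 7 in effect.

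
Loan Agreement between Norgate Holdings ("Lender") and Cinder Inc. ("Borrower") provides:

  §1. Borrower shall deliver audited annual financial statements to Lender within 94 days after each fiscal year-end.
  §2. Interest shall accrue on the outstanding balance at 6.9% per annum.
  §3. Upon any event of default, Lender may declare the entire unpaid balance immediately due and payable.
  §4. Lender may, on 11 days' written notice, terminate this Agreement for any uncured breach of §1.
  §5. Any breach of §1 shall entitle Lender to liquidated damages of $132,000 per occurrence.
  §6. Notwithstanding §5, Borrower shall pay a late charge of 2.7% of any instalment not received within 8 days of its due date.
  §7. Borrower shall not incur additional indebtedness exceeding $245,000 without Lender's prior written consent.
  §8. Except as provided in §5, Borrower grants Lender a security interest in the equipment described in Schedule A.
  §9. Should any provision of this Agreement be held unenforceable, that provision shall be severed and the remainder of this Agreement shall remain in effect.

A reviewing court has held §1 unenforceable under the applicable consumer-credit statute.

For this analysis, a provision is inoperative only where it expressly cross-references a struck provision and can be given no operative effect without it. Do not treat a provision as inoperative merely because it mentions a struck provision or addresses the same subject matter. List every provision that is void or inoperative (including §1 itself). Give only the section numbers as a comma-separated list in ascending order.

1, 4, 5

§1 is struck. The only function of §4 is the termination right for breach of §1, so it cannot stand once §1 is removed. The whole of §5 is the liquidated-damages amount, defined by reference to §1, so §5 cannot stand once §1 is removed. §6 mentions §5 but its own obligation stands independently of §5, so §6 is not affected. §8 mentions §5 but its own obligation stands independently of §5, so §8 is not affected. §9 is a severability clause and preserves every provision that can still be given independent effect. The provisions still in force are §2, §3, §6, §7, §8, and §9.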